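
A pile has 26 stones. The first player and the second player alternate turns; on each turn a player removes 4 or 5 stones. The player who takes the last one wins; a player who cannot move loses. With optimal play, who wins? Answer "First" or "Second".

i:   0  1  2  3  4  5  6  7  8  9 10 11 12 13 14 15 16 17 18 19 20 21 22 23 24 25 26
     L  L  L  L  W  W  W  W  W  L  L  L  L  W  W  W  W  W  L  L  L  L  W  W  W  W  W
Position 26 is W, so the first player wins.

First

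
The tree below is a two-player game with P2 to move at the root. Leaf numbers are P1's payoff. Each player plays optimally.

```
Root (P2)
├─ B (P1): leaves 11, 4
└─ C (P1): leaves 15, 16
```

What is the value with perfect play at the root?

B (P1): max(11, 4) = 11
C (P1): max(15, 16) = 16
Root (P2): min(11, 16) = 11

11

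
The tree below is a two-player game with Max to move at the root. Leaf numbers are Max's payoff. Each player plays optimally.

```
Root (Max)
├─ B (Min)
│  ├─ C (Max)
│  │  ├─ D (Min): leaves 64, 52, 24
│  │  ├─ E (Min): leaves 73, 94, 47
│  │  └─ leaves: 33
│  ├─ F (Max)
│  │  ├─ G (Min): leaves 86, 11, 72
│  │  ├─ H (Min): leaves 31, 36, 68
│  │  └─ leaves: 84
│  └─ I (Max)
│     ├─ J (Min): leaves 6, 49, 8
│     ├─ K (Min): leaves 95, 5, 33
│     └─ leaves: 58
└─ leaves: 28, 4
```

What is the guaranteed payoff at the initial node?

D (Min): min(64, 52, 24) = 24
E (Min): min(73, 94, 47) = 47
C (Max): max(24, 47, 33) = 47
G (Min): min(86, 11, 72) = 11
H (Min): min(31, 36, 68) = 31
F (Max): max(11, 31, 84) = 84
J (Min): min(6, 49, 8) = 6
K (Min): min(95, 5, 33) = 5
I (Max): max(6, 5, 58) = 58
B (Min): min(47, 84, 58) = 47
Root (Max): max(47, 28, 4) = 47

47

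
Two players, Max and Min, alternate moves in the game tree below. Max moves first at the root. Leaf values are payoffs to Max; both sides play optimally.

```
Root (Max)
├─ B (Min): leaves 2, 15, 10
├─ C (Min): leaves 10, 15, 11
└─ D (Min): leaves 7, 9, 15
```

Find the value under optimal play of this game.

10

B (Min): min(2, 15, 10) = 2
C (Min): min(10, 15, 11) = 10
D (Min): min(7, 9, 15) = 7
Root (Max): max(2, 10, 7) = 10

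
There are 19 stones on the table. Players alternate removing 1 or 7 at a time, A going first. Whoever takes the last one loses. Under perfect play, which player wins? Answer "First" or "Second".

Second

W/L table (W = player to move can force a win):
i:   0  1  2  3  4  5  6  7  8  9 10 11 12 13 14 15 16 17 18 19
     W  L  W  L  W  L  W  L  W  L  W  L  W  L  W  L  W  L  W  L
Position 19 is L, so the second player wins.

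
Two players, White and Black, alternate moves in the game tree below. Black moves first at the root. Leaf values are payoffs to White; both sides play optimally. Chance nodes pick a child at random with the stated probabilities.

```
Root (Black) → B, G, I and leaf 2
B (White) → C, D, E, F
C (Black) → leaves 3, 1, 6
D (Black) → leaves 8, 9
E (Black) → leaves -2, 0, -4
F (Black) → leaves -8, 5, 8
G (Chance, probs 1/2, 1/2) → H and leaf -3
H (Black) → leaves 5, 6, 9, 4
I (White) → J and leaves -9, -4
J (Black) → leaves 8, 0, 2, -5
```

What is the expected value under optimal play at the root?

-4

C (Black): min(3, 1, 6) = 1
D (Black): min(8, 9) = 8
E (Black): min(-2, 0, -4) = -4
F (Black): min(-8, 5, 8) = -8
B (White): max(1, 8, -4, -8) = 8
H (Black): min(5, 6, 9, 4) = 4
G (Chance): 1/2·4 + 1/2·-3 = 0.5
J (Black): min(8, 0, 2, -5) = -5
I (White): max(-5, -9, -4) = -4
Root (Black): min(8, 0.5, -4, 2) = -4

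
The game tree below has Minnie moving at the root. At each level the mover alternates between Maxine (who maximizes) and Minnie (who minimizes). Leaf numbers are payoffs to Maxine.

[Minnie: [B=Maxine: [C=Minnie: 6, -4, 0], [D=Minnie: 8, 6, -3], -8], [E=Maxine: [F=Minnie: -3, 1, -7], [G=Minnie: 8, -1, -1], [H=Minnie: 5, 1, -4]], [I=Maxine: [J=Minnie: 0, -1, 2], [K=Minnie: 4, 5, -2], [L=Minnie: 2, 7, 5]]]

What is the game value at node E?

-1

F: min(-3, 1, -7) = -7
G: min(8, -1, -1) = -1
H: min(5, 1, -4) = -4
E: max(-7, -1, -4) = -1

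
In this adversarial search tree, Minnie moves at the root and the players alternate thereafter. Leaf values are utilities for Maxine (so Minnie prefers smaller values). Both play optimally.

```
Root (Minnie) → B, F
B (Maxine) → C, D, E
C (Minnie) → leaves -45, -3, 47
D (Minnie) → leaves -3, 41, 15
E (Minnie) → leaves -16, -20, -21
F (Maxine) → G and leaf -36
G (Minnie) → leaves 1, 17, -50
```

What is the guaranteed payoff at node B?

C: min(-45, -3, 47) = -45
D: min(-3, 41, 15) = -3
E: min(-16, -20, -21) = -21
B: max(-45, -3, -21) = -3

-3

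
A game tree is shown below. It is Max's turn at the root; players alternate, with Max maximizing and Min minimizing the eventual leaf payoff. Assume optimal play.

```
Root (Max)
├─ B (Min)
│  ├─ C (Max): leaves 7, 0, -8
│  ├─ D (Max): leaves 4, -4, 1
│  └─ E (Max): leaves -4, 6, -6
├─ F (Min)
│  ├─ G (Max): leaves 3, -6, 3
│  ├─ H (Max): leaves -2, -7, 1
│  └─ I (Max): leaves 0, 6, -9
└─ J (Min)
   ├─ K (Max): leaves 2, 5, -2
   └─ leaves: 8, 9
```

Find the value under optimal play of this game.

5

C (Max): max(7, 0, -8) = 7
D (Max): max(4, -4, 1) = 4
E (Max): max(-4, 6, -6) = 6
B (Min): min(7, 4, 6) = 4
G (Max): max(3, -6, 3) = 3
H (Max): max(-2, -7, 1) = 1
I (Max): max(0, 6, -9) = 6
F (Min): min(3, 1, 6) = 1
K (Max): max(2, 5, -2) = 5
J (Min): min(5, 8, 9) = 5
Root (Max): max(4, 1, 5) = 5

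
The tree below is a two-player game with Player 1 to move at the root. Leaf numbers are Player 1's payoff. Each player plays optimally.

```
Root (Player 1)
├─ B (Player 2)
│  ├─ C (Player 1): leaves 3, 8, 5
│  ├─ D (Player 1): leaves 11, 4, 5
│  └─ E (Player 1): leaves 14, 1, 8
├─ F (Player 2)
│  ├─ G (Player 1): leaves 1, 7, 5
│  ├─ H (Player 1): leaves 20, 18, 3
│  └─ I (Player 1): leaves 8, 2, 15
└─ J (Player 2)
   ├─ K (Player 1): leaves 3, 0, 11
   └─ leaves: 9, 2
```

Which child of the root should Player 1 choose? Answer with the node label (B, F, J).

B

C (Player 1): max(3, 8, 5) = 8
D (Player 1): max(11, 4, 5) = 11
E (Player 1): max(14, 1, 8) = 14
B (Player 2): min(8, 11, 14) = 8
G (Player 1): max(1, 7, 5) = 7
H (Player 1): max(20, 18, 3) = 20
I (Player 1): max(8, 2, 15) = 15
F (Player 2): min(7, 20, 15) = 7
K (Player 1): max(3, 0, 11) = 11
J (Player 2): min(11, 9, 2) = 2
Root (Player 1): max(8, 7, 2) = 8
Player 1 picks the child with the highest value: B (value 8).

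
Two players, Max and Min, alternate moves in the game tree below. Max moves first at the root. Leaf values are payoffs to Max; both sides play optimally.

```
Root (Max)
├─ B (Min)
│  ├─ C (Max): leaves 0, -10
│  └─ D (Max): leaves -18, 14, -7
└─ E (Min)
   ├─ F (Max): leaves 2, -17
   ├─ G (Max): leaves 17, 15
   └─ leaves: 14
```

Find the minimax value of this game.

2

C (Max): max(0, -10) = 0
D (Max): max(-18, 14, -7) = 14
B (Min): min(0, 14) = 0
F (Max): max(2, -17) = 2
G (Max): max(17, 15) = 17
E (Min): min(2, 17, 14) = 2
Root (Max): max(0, 2) = 2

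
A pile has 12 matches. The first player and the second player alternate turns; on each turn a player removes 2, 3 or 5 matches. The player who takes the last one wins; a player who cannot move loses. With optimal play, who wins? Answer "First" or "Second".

First

Positions where the player to move wins (W) vs loses (L):
i:   0  1  2  3  4  5  6  7  8  9 10 11 12
     L  L  W  W  W  W  W  L  L  W  W  W  W
Position 12 is W, so the first player wins.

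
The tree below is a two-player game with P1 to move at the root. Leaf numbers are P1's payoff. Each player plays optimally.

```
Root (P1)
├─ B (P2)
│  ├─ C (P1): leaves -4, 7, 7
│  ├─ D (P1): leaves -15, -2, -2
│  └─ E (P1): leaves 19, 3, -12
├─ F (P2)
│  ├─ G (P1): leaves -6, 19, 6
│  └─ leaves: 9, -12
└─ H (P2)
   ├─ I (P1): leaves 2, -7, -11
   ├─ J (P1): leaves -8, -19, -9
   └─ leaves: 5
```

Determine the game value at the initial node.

C (P1): max(-4, 7, 7) = 7
D (P1): max(-15, -2, -2) = -2
E (P1): max(19, 3, -12) = 19
B (P2): min(7, -2, 19) = -2
G (P1): max(-6, 19, 6) = 19
F (P2): min(19, 9, -12) = -12
I (P1): max(2, -7, -11) = 2
J (P1): max(-8, -19, -9) = -8
H (P2): min(2, -8, 5) = -8
Root (P1): max(-2, -12, -8) = -2

-2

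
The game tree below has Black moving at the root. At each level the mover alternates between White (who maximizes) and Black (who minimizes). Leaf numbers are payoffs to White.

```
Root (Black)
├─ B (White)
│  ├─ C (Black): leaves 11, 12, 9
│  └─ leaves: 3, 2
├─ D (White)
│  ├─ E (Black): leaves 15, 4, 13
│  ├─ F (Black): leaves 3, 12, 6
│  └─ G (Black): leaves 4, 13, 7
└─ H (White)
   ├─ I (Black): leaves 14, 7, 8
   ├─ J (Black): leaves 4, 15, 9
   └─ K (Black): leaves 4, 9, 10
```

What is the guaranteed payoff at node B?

9

C: min(11, 12, 9) = 9
B: max(9, 3, 2) = 9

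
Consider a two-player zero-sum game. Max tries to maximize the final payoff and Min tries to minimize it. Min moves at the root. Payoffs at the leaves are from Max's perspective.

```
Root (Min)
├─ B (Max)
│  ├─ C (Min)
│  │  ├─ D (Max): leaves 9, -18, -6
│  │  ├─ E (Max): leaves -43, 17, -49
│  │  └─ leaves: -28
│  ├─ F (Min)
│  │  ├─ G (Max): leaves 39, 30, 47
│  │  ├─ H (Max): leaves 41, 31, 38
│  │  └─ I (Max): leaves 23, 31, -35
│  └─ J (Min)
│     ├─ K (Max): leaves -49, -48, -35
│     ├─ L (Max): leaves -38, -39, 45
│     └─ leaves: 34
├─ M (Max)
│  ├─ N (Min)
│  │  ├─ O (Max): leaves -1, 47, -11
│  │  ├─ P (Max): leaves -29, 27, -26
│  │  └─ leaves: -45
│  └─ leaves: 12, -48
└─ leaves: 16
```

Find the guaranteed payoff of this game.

D (Max): max(9, -18, -6) = 9
E (Max): max(-43, 17, -49) = 17
C (Min): min(9, 17, -28) = -28
G (Max): max(39, 30, 47) = 47
H (Max): max(41, 31, 38) = 41
I (Max): max(23, 31, -35) = 31
F (Min): min(47, 41, 31) = 31
K (Max): max(-49, -48, -35) = -35
L (Max): max(-38, -39, 45) = 45
J (Min): min(-35, 45, 34) = -35
B (Max): max(-28, 31, -35) = 31
O (Max): max(-1, 47, -11) = 47
P (Max): max(-29, 27, -26) = 27
N (Min): min(47, 27, -45) = -45
M (Max): max(-45, 12, -48) = 12
Root (Min): min(31, 12, 16) = 12

12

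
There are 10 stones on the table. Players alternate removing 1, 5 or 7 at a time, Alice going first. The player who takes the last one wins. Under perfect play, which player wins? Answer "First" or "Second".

W/L table (W = player to move can force a win):
i:   0  1  2  3  4  5  6  7  8  9 10
     L  W  L  W  L  W  L  W  L  W  L
Position 10 is L, so the second player wins.

Second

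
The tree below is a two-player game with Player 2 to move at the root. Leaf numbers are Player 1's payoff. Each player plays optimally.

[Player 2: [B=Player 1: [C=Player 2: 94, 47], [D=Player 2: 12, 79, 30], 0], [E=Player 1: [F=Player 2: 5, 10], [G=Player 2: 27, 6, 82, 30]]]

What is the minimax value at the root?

6

C (Player 2): min(94, 47) = 47
D (Player 2): min(12, 79, 30) = 12
B (Player 1): max(47, 12, 0) = 47
F (Player 2): min(5, 10) = 5
G (Player 2): min(27, 6, 82, 30) = 6
E (Player 1): max(5, 6) = 6
Root (Player 2): min(47, 6) = 6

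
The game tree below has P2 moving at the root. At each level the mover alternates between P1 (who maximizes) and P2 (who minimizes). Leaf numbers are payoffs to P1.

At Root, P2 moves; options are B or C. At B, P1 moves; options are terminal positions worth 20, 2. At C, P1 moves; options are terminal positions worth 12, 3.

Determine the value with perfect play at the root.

12

B (P1): max(20, 2) = 20
C (P1): max(12, 3) = 12
Root (P2): min(20, 12) = 12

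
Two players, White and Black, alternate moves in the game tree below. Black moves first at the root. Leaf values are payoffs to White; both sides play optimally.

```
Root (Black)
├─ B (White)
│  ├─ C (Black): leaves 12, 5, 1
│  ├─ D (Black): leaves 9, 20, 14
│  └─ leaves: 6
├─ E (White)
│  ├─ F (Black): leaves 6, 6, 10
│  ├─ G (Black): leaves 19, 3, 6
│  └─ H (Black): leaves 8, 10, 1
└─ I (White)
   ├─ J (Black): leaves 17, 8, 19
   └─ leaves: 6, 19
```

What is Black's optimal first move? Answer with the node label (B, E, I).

E

C (Black): min(12, 5, 1) = 1
D (Black): min(9, 20, 14) = 9
B (White): max(1, 9, 6) = 9
F (Black): min(6, 6, 10) = 6
G (Black): min(19, 3, 6) = 3
H (Black): min(8, 10, 1) = 1
E (White): max(6, 3, 1) = 6
J (Black): min(17, 8, 19) = 8
I (White): max(8, 6, 19) = 19
Root (Black): min(9, 6, 19) = 6
Black picks the child with the lowest value: E (value 6).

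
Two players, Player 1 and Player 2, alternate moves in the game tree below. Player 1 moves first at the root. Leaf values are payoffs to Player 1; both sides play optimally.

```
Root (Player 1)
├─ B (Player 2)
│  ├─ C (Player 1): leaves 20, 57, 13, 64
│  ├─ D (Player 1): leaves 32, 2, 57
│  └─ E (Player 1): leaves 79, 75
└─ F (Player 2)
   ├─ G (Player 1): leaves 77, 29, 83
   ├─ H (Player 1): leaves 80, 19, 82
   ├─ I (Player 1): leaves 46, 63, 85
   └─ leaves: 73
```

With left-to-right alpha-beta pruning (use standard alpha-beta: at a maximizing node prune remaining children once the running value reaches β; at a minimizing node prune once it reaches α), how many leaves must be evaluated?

C [α=-∞,β=+∞]: v=64
D [α=-∞,β=64]: v=57
E [α=-∞,β=57]: v=79 after child 1 ≥ β → β-cutoff, skip 1
B [α=-∞,β=+∞]: v=57
G [α=57,β=+∞]: v=83
H [α=57,β=83]: v=82
I [α=57,β=82]: v=85
F [α=57,β=+∞]: v=73
Root [α=-∞,β=+∞]: v=73
Leaves evaluated: 18 of 19.

18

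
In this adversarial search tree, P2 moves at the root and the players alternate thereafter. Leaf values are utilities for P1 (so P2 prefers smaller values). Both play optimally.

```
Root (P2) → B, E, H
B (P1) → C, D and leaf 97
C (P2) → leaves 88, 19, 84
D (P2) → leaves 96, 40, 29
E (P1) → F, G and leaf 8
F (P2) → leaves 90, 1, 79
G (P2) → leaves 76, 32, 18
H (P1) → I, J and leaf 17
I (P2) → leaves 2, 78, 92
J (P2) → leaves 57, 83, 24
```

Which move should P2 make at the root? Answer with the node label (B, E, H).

E

C (P2): min(88, 19, 84) = 19
D (P2): min(96, 40, 29) = 29
B (P1): max(19, 29, 97) = 97
F (P2): min(90, 1, 79) = 1
G (P2): min(76, 32, 18) = 18
E (P1): max(1, 18, 8) = 18
I (P2): min(2, 78, 92) = 2
J (P2): min(57, 83, 24) = 24
H (P1): max(2, 24, 17) = 24
Root (P2): min(97, 18, 24) = 18
P2 picks the child with the lowest value: E (value 18).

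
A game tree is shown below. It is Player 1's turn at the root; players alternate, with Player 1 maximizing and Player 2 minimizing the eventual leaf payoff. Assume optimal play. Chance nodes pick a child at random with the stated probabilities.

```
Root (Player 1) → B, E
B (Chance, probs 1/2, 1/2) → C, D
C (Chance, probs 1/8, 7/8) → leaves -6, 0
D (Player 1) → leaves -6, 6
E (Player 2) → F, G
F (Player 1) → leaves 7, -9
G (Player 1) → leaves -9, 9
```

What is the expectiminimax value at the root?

C (Chance): 1/8·-6 + 7/8·0 = -0.75
D (Player 1): max(-6, 6) = 6
B (Chance): 1/2·-0.75 + 1/2·6 = 2.62
F (Player 1): max(7, -9) = 7
G (Player 1): max(-9, 9) = 9
E (Player 2): min(7, 9) = 7
Root (Player 1): max(2.62, 7) = 7

7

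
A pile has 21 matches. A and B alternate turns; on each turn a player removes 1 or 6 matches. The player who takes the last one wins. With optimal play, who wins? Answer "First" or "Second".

Second

Mark each pile size as W (mover wins) or L (mover loses):
i:   0  1  2  3  4  5  6  7  8  9 10 11 12 13 14 15 16 17 18 19 20 21
     L  W  L  W  L  W  W  L  W  L  W  L  W  W  L  W  L  W  L  W  W  L
Position 21 is L, so the second player wins.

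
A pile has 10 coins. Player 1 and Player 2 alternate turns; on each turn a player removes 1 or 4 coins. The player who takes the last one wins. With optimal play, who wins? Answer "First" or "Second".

W/L table (W = player to move can force a win):
i:   0  1  2  3  4  5  6  7  8  9 10
     L  W  L  W  W  L  W  L  W  W  L
Position 10 is L, so the second player wins.

Second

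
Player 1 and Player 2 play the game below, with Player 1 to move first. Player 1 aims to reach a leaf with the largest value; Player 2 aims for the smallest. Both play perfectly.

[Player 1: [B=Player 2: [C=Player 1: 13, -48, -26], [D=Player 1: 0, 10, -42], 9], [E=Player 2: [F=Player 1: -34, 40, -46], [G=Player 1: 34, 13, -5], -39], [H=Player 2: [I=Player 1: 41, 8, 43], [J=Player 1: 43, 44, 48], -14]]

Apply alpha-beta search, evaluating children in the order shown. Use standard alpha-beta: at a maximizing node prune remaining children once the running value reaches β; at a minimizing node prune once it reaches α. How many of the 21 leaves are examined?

C [α=-∞,β=+∞]: v=13
D [α=-∞,β=13]: v=10
B [α=-∞,β=+∞]: v=9
F [α=9,β=+∞]: v=40
G [α=9,β=40]: v=34
E [α=9,β=+∞]: v=-39
I [α=9,β=+∞]: v=43
J [α=9,β=43]: v=43 after child 1 ≥ β → β-cutoff, skip 2
H [α=9,β=+∞]: v=-14
Root [α=-∞,β=+∞]: v=9
Leaves evaluated: 19 of 21.

19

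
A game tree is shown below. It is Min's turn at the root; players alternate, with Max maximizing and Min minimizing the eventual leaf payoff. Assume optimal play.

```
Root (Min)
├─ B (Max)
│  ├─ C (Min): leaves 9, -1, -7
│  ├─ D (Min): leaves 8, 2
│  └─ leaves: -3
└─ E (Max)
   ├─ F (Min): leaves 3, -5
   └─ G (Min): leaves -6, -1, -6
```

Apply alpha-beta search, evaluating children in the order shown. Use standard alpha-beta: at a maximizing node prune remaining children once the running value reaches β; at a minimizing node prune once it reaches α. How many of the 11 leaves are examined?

C [α=-∞,β=+∞]: v=-7
D [α=-7,β=+∞]: v=2
B [α=-∞,β=+∞]: v=2
F [α=-∞,β=2]: v=-5
G [α=-5,β=2]: v=-6 after child 1 ≤ α → α-cutoff, skip 2
E [α=-∞,β=2]: v=-5
Root [α=-∞,β=+∞]: v=-5
Leaves evaluated: 9 of 11.

9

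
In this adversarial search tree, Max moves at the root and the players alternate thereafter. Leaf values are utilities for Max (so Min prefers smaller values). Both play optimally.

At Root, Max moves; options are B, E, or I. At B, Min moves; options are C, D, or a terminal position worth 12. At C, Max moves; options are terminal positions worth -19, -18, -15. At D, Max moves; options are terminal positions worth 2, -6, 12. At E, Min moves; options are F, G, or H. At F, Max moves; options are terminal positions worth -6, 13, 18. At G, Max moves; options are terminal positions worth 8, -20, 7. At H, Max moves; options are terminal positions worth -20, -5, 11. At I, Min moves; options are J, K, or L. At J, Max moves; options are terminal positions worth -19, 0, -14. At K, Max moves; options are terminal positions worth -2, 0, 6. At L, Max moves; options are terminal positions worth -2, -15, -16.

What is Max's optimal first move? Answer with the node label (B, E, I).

E

C (Max): max(-19, -18, -15) = -15
D (Max): max(2, -6, 12) = 12
B (Min): min(-15, 12, 12) = -15
F (Max): max(-6, 13, 18) = 18
G (Max): max(8, -20, 7) = 8
H (Max): max(-20, -5, 11) = 11
E (Min): min(18, 8, 11) = 8
J (Max): max(-19, 0, -14) = 0
K (Max): max(-2, 0, 6) = 6
L (Max): max(-2, -15, -16) = -2
I (Min): min(0, 6, -2) = -2
Root (Max): max(-15, 8, -2) = 8
Max picks the child with the highest value: E (value 8).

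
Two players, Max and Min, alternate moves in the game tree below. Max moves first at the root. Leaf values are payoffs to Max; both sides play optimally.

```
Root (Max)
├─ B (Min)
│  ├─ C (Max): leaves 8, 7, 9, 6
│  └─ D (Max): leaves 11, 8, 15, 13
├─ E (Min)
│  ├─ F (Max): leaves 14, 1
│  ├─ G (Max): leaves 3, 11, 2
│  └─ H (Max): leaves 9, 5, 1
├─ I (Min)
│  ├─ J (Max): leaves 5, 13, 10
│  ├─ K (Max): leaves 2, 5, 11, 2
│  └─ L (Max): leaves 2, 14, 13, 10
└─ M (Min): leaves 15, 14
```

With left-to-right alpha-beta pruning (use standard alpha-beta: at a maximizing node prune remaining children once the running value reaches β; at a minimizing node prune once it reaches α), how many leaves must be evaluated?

C [α=-∞,β=+∞]: v=9
D [α=-∞,β=9]: v=11 after child 1 ≥ β → β-cutoff, skip 3
B [α=-∞,β=+∞]: v=9
F [α=9,β=+∞]: v=14
G [α=9,β=14]: v=11
H [α=9,β=11]: v=9
E [α=9,β=+∞]: v=9
J [α=9,β=+∞]: v=13
K [α=9,β=13]: v=11
L [α=9,β=11]: v=14 after child 2 ≥ β → β-cutoff, skip 2
I [α=9,β=+∞]: v=11
M [α=11,β=+∞]: v=14
Root [α=-∞,β=+∞]: v=14
Leaves evaluated: 24 of 29.

24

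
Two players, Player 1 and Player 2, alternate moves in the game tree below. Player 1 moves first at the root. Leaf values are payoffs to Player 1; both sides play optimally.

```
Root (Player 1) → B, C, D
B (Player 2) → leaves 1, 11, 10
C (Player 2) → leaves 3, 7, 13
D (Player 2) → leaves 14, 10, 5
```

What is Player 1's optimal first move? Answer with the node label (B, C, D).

D

B (Player 2): min(1, 11, 10) = 1
C (Player 2): min(3, 7, 13) = 3
D (Player 2): min(14, 10, 5) = 5
Root (Player 1): max(1, 3, 5) = 5
Player 1 picks the child with the highest value: D (value 5).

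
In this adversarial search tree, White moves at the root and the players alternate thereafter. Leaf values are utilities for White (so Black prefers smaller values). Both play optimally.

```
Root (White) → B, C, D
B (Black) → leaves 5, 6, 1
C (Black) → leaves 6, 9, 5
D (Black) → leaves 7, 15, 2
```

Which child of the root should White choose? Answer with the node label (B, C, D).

B (Black): min(5, 6, 1) = 1
C (Black): min(6, 9, 5) = 5
D (Black): min(7, 15, 2) = 2
Root (White): max(1, 5, 2) = 5
White picks the child with the highest value: C (value 5).

C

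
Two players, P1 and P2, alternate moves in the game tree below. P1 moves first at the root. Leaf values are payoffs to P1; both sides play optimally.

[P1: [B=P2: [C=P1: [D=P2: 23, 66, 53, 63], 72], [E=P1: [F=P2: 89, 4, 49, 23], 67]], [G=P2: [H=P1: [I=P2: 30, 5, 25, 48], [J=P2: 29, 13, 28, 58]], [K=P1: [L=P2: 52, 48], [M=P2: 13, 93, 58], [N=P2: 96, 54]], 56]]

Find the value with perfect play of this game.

D (P2): min(23, 66, 53, 63) = 23
C (P1): max(23, 72) = 72
F (P2): min(89, 4, 49, 23) = 4
E (P1): max(4, 67) = 67
B (P2): min(72, 67) = 67
I (P2): min(30, 5, 25, 48) = 5
J (P2): min(29, 13, 28, 58) = 13
H (P1): max(5, 13) = 13
L (P2): min(52, 48) = 48
M (P2): min(13, 93, 58) = 13
N (P2): min(96, 54) = 54
K (P1): max(48, 13, 54) = 54
G (P2): min(13, 54, 56) = 13
Root (P1): max(67, 13) = 67

67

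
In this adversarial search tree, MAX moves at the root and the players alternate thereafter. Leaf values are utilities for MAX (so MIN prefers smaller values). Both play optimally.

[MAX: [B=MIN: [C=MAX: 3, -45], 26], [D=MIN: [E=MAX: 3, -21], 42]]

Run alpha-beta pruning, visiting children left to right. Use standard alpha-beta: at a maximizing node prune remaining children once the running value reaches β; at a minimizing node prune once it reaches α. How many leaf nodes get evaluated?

5

C [α=-∞,β=+∞]: v=3
B [α=-∞,β=+∞]: v=3
E [α=3,β=+∞]: v=3
D [α=3,β=+∞]: v=3 after child 1 ≤ α → α-cutoff, skip 1
Root [α=-∞,β=+∞]: v=3
Leaves evaluated: 5 of 6.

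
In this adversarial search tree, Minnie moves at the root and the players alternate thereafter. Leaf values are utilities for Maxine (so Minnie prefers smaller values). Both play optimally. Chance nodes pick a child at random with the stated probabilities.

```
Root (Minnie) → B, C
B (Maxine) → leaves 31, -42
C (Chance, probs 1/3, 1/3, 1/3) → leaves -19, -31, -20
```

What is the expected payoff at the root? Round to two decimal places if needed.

B (Maxine): max(31, -42) = 31
C (Chance): 1/3·-19 + 1/3·-31 + 1/3·-20 = -23.33
Root (Minnie): min(31, -23.33) = -23.33

-23.33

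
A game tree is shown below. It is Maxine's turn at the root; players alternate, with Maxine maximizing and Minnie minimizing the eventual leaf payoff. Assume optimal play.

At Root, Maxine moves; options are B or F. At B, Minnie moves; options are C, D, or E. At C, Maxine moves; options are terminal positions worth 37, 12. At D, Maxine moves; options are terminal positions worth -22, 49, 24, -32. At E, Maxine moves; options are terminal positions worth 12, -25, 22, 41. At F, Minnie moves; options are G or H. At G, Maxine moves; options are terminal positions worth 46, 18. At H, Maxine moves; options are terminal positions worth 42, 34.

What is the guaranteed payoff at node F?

42

G: max(46, 18) = 46
H: max(42, 34) = 42
F: min(46, 42) = 42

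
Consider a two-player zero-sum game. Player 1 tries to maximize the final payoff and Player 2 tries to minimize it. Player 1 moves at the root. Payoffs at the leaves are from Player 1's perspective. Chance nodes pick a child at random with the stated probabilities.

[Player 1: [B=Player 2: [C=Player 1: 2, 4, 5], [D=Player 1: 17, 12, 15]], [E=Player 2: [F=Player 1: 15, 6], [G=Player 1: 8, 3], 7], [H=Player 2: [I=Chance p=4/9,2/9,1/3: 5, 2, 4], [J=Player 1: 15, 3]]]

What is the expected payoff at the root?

7

C (Player 1): max(2, 4, 5) = 5
D (Player 1): max(17, 12, 15) = 17
B (Player 2): min(5, 17) = 5
F (Player 1): max(15, 6) = 15
G (Player 1): max(8, 3) = 8
E (Player 2): min(15, 8, 7) = 7
I (Chance): 4/9·5 + 2/9·2 + 1/3·4 = 4
J (Player 1): max(15, 3) = 15
H (Player 2): min(4, 15) = 4
Root (Player 1): max(5, 7, 4) = 7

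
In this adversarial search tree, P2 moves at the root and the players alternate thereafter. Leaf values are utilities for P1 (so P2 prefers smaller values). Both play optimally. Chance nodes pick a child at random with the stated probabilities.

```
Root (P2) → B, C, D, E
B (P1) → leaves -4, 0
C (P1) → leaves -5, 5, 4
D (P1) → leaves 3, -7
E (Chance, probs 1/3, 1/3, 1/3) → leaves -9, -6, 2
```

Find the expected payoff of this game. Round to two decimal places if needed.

-4.33

B (P1): max(-4, 0) = 0
C (P1): max(-5, 5, 4) = 5
D (P1): max(3, -7) = 3
E (Chance): 1/3·-9 + 1/3·-6 + 1/3·2 = -4.33
Root (P2): min(0, 5, 3, -4.33) = -4.33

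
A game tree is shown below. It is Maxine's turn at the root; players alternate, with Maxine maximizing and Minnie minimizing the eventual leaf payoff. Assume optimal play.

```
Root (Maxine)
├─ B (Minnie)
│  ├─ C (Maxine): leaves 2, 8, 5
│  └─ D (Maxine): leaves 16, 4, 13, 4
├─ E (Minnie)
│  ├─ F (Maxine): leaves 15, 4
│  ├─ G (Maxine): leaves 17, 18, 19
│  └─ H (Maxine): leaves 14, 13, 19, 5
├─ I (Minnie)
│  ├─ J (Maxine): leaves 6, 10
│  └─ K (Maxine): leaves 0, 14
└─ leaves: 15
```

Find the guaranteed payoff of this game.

C (Maxine): max(2, 8, 5) = 8
D (Maxine): max(16, 4, 13, 4) = 16
B (Minnie): min(8, 16) = 8
F (Maxine): max(15, 4) = 15
G (Maxine): max(17, 18, 19) = 19
H (Maxine): max(14, 13, 19, 5) = 19
E (Minnie): min(15, 19, 19) = 15
J (Maxine): max(6, 10) = 10
K (Maxine): max(0, 14) = 14
I (Minnie): min(10, 14) = 10
Root (Maxine): max(8, 15, 10, 15) = 15

15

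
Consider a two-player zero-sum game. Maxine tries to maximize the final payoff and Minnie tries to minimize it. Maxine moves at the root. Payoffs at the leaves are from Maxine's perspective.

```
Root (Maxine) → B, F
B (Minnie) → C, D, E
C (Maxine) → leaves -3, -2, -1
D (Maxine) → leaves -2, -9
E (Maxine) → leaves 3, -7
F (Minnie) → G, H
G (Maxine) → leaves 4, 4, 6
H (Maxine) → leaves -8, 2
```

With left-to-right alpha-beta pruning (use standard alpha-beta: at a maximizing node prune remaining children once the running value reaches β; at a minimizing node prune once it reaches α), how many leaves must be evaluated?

C [α=-∞,β=+∞]: v=-1
D [α=-∞,β=-1]: v=-2
E [α=-∞,β=-2]: v=3 after child 1 ≥ β → β-cutoff, skip 1
B [α=-∞,β=+∞]: v=-2
G [α=-2,β=+∞]: v=6
H [α=-2,β=6]: v=2
F [α=-2,β=+∞]: v=2
Root [α=-∞,β=+∞]: v=2
Leaves evaluated: 11 of 12.

11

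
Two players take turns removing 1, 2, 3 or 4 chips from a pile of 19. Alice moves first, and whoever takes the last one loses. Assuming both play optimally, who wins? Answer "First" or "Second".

First

W/L table (W = player to move can force a win):
i:   0  1  2  3  4  5  6  7  8  9 10 11 12 13 14 15 16 17 18 19
     W  L  W  W  W  W  L  W  W  W  W  L  W  W  W  W  L  W  W  W
Position 19 is W, so the first player wins.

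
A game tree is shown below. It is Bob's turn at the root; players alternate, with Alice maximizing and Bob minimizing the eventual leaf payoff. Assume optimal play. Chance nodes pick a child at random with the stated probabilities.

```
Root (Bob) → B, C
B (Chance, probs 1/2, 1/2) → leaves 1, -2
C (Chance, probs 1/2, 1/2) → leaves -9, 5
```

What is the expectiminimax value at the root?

-2

B (Chance): 1/2·1 + 1/2·-2 = -0.5
C (Chance): 1/2·-9 + 1/2·5 = -2
Root (Bob): min(-0.5, -2) = -2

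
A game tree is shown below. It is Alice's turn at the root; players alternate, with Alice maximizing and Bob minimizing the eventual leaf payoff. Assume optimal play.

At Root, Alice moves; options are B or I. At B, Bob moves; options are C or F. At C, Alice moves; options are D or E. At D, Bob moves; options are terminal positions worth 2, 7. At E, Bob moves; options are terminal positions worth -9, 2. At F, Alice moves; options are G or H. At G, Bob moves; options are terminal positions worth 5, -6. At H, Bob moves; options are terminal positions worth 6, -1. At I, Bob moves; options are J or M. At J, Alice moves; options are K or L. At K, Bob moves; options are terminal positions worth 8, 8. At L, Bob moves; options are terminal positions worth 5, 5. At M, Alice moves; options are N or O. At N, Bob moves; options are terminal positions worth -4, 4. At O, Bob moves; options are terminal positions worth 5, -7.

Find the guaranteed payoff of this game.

-1

D (Bob): min(2, 7) = 2
E (Bob): min(-9, 2) = -9
C (Alice): max(2, -9) = 2
G (Bob): min(5, -6) = -6
H (Bob): min(6, -1) = -1
F (Alice): max(-6, -1) = -1
B (Bob): min(2, -1) = -1
K (Bob): min(8, 8) = 8
L (Bob): min(5, 5) = 5
J (Alice): max(8, 5) = 8
N (Bob): min(-4, 4) = -4
O (Bob): min(5, -7) = -7
M (Alice): max(-4, -7) = -4
I (Bob): min(8, -4) = -4
Root (Alice): max(-1, -4) = -1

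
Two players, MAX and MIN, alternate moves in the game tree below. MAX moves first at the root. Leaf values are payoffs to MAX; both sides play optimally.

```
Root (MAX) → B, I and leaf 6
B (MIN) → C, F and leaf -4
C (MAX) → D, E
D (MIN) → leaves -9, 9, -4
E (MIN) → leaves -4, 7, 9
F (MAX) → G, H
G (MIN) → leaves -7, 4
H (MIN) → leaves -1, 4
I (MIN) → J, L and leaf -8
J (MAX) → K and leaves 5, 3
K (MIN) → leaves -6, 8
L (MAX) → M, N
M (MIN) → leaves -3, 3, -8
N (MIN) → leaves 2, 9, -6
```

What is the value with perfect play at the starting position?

D (MIN): min(-9, 9, -4) = -9
E (MIN): min(-4, 7, 9) = -4
C (MAX): max(-9, -4) = -4
G (MIN): min(-7, 4) = -7
H (MIN): min(-1, 4) = -1
F (MAX): max(-7, -1) = -1
B (MIN): min(-4, -1, -4) = -4
K (MIN): min(-6, 8) = -6
J (MAX): max(-6, 5, 3) = 5
M (MIN): min(-3, 3, -8) = -8
N (MIN): min(2, 9, -6) = -6
L (MAX): max(-8, -6) = -6
I (MIN): min(5, -6, -8) = -8
Root (MAX): max(-4, -8, 6) = 6

6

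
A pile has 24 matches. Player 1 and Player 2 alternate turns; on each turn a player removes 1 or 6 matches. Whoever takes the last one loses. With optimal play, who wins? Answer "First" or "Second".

i:   0  1  2  3  4  5  6  7  8  9 10 11 12 13 14 15 16 17 18 19 20 21 22 23 24
     W  L  W  L  W  L  W  W  L  W  L  W  L  W  W  L  W  L  W  L  W  W  L  W  L
Position 24 is L, so the second player wins.

Second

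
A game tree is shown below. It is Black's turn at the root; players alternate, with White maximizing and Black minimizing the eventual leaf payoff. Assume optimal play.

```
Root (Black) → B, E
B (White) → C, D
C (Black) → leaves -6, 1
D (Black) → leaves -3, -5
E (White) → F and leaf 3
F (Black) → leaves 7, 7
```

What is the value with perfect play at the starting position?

-5

C (Black): min(-6, 1) = -6
D (Black): min(-3, -5) = -5
B (White): max(-6, -5) = -5
F (Black): min(7, 7) = 7
E (White): max(7, 3) = 7
Root (Black): min(-5, 7) = -5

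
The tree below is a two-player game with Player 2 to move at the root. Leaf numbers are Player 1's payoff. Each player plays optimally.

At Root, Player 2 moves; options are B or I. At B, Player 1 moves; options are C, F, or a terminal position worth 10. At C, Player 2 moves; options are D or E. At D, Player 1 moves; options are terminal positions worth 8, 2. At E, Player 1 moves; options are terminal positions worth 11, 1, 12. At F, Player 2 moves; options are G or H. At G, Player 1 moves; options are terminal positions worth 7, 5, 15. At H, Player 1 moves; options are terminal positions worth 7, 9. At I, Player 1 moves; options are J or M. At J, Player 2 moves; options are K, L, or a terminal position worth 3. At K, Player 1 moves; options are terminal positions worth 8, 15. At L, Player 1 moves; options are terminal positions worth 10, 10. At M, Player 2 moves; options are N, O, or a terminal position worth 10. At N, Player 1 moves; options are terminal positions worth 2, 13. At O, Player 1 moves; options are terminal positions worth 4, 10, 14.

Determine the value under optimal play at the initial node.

D (Player 1): max(8, 2) = 8
E (Player 1): max(11, 1, 12) = 12
C (Player 2): min(8, 12) = 8
G (Player 1): max(7, 5, 15) = 15
H (Player 1): max(7, 9) = 9
F (Player 2): min(15, 9) = 9
B (Player 1): max(8, 9, 10) = 10
K (Player 1): max(8, 15) = 15
L (Player 1): max(10, 10) = 10
J (Player 2): min(15, 10, 3) = 3
N (Player 1): max(2, 13) = 13
O (Player 1): max(4, 10, 14) = 14
M (Player 2): min(13, 14, 10) = 10
I (Player 1): max(3, 10) = 10
Root (Player 2): min(10, 10) = 10

10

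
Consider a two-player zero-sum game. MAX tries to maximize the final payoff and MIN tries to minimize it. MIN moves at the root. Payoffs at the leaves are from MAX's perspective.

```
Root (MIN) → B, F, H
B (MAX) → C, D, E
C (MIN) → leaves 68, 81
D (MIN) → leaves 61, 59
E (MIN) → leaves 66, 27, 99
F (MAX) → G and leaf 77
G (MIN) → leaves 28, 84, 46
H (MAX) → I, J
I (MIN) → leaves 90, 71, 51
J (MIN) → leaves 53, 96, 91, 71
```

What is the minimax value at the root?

53

C (MIN): min(68, 81) = 68
D (MIN): min(61, 59) = 59
E (MIN): min(66, 27, 99) = 27
B (MAX): max(68, 59, 27) = 68
G (MIN): min(28, 84, 46) = 28
F (MAX): max(28, 77) = 77
I (MIN): min(90, 71, 51) = 51
J (MIN): min(53, 96, 91, 71) = 53
H (MAX): max(51, 53) = 53
Root (MIN): min(68, 77, 53) = 53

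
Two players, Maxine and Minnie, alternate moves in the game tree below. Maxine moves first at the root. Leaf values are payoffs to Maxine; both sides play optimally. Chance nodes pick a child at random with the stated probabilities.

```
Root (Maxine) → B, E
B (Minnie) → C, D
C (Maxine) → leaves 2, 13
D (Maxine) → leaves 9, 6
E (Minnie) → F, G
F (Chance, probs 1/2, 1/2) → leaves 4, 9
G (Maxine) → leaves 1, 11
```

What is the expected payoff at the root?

9

C (Maxine): max(2, 13) = 13
D (Maxine): max(9, 6) = 9
B (Minnie): min(13, 9) = 9
F (Chance): 1/2·4 + 1/2·9 = 6.5
G (Maxine): max(1, 11) = 11
E (Minnie): min(6.5, 11) = 6.5
Root (Maxine): max(9, 6.5) = 9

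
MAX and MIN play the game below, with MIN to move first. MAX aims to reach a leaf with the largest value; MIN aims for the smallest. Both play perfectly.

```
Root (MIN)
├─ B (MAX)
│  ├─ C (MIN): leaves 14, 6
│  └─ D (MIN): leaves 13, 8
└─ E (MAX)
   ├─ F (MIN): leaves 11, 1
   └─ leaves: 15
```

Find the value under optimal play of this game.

8

C (MIN): min(14, 6) = 6
D (MIN): min(13, 8) = 8
B (MAX): max(6, 8) = 8
F (MIN): min(11, 1) = 1
E (MAX): max(1, 15) = 15
Root (MIN): min(8, 15) = 8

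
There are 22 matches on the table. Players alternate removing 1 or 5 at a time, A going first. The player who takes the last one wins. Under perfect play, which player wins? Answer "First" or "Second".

Second

Mark each pile size as W (mover wins) or L (mover loses):
i:   0  1  2  3  4  5  6  7  8  9 10 11 12 13 14 15 16 17 18 19 20 21 22
     L  W  L  W  L  W  L  W  L  W  L  W  L  W  L  W  L  W  L  W  L  W  L
Position 22 is L, so the second player wins.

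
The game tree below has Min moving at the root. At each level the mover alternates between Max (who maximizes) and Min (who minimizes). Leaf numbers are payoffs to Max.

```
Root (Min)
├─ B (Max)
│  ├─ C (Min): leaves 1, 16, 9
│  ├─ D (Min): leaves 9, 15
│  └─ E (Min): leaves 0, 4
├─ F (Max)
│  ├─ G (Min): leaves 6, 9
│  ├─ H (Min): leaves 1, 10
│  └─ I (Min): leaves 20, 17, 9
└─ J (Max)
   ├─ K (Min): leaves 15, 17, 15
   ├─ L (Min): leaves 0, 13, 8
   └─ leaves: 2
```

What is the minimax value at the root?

9

C (Min): min(1, 16, 9) = 1
D (Min): min(9, 15) = 9
E (Min): min(0, 4) = 0
B (Max): max(1, 9, 0) = 9
G (Min): min(6, 9) = 6
H (Min): min(1, 10) = 1
I (Min): min(20, 17, 9) = 9
F (Max): max(6, 1, 9) = 9
K (Min): min(15, 17, 15) = 15
L (Min): min(0, 13, 8) = 0
J (Max): max(15, 0, 2) = 15
Root (Min): min(9, 9, 15) = 9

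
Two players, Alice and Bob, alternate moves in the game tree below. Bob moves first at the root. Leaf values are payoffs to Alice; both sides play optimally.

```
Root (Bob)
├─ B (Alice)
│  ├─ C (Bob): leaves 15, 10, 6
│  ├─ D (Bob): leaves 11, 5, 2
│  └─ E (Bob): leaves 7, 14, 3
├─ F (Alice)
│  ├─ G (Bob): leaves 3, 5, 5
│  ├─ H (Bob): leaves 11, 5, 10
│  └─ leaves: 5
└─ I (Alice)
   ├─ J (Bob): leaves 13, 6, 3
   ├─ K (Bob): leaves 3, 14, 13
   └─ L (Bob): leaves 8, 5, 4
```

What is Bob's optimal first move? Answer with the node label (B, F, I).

I

C (Bob): min(15, 10, 6) = 6
D (Bob): min(11, 5, 2) = 2
E (Bob): min(7, 14, 3) = 3
B (Alice): max(6, 2, 3) = 6
G (Bob): min(3, 5, 5) = 3
H (Bob): min(11, 5, 10) = 5
F (Alice): max(3, 5, 5) = 5
J (Bob): min(13, 6, 3) = 3
K (Bob): min(3, 14, 13) = 3
L (Bob): min(8, 5, 4) = 4
I (Alice): max(3, 3, 4) = 4
Root (Bob): min(6, 5, 4) = 4
Bob picks the child with the lowest value: I (value 4).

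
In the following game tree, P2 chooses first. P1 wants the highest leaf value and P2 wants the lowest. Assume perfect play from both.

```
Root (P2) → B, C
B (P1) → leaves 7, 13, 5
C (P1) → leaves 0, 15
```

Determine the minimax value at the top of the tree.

B (P1): max(7, 13, 5) = 13
C (P1): max(0, 15) = 15
Root (P2): min(13, 15) = 13

13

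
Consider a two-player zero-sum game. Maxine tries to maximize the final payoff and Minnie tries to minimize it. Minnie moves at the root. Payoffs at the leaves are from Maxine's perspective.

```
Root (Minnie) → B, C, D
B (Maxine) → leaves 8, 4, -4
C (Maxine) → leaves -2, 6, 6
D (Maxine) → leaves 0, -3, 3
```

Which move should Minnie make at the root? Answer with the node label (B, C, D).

B (Maxine): max(8, 4, -4) = 8
C (Maxine): max(-2, 6, 6) = 6
D (Maxine): max(0, -3, 3) = 3
Root (Minnie): min(8, 6, 3) = 3
Minnie picks the child with the lowest value: D (value 3).

D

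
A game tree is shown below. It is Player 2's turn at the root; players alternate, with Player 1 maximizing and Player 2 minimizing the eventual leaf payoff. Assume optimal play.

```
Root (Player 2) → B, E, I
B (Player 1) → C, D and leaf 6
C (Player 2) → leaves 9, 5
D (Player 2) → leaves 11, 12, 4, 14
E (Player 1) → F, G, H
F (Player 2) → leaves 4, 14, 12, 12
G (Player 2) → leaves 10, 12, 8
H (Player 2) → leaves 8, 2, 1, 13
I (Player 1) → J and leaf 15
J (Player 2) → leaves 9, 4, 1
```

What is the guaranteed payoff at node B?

6

C: min(9, 5) = 5
D: min(11, 12, 4, 14) = 4
B: max(5, 4, 6) = 6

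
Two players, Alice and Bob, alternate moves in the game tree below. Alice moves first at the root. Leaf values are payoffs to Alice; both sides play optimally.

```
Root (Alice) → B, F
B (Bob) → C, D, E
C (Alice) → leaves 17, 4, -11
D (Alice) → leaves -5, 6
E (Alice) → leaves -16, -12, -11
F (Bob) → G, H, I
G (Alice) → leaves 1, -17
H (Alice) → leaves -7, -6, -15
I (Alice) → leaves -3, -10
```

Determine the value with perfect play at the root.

-6

C (Alice): max(17, 4, -11) = 17
D (Alice): max(-5, 6) = 6
E (Alice): max(-16, -12, -11) = -11
B (Bob): min(17, 6, -11) = -11
G (Alice): max(1, -17) = 1
H (Alice): max(-7, -6, -15) = -6
I (Alice): max(-3, -10) = -3
F (Bob): min(1, -6, -3) = -6
Root (Alice): max(-11, -6) = -6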